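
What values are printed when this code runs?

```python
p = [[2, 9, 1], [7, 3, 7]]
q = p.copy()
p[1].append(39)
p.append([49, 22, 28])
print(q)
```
[[2, 9, 1], [7, 3, 7, 39]]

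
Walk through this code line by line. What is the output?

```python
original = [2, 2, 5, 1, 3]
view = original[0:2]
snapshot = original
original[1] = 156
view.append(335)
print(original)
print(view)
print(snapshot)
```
[2, 156, 5, 1, 3]
[2, 2, 335]
[2, 156, 5, 1, 3]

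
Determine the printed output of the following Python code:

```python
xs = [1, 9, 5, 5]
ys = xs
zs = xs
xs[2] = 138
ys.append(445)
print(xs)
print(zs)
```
[1, 9, 138, 5, 445]
[1, 9, 138, 5, 445]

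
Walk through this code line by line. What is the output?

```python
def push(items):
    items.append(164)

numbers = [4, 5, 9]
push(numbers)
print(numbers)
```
[4, 5, 9, 164]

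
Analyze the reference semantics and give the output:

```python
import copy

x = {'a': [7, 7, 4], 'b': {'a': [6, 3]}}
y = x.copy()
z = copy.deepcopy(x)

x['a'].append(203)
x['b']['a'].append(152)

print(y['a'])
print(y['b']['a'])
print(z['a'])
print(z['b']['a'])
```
[7, 7, 4, 203]
[6, 3, 152]
[7, 7, 4]
[6, 3]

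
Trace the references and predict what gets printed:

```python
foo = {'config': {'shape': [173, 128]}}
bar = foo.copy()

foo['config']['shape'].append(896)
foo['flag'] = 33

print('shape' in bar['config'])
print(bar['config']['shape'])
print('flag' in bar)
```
True
[173, 128, 896]
False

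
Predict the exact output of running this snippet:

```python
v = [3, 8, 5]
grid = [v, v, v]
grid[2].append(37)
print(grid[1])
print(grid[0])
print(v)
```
[3, 8, 5, 37]
[3, 8, 5, 37]
[3, 8, 5, 37]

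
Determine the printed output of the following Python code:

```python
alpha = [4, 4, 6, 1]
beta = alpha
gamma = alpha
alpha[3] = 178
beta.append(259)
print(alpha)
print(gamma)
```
[4, 4, 6, 178, 259]
[4, 4, 6, 178, 259]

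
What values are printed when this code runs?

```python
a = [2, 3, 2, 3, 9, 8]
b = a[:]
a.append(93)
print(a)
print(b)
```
[2, 3, 2, 3, 9, 8, 93]
[2, 3, 2, 3, 9, 8]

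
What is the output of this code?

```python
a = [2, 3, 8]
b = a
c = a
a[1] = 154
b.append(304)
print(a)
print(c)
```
[2, 154, 8, 304]
[2, 154, 8, 304]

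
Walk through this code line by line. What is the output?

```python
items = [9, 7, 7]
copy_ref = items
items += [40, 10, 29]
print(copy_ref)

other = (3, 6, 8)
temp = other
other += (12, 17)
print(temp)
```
[9, 7, 7, 40, 10, 29]
(3, 6, 8)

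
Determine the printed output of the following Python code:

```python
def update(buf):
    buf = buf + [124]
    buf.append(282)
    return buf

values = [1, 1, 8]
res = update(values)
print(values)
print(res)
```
[1, 1, 8]
[1, 1, 8, 124, 282]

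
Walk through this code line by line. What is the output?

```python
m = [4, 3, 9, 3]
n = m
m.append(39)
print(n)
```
[4, 3, 9, 3, 39]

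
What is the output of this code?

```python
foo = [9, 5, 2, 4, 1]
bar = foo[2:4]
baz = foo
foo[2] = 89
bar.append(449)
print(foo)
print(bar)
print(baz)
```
[9, 5, 89, 4, 1]
[2, 4, 449]
[9, 5, 89, 4, 1]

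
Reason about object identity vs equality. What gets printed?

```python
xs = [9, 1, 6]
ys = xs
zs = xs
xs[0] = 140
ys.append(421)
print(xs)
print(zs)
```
[140, 1, 6, 421]
[140, 1, 6, 421]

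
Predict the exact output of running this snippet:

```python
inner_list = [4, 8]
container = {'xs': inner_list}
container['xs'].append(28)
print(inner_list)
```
[4, 8, 28]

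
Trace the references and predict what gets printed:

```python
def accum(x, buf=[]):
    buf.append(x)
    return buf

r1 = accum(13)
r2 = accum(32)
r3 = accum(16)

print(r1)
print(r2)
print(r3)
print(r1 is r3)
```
[13, 32, 16]
[13, 32, 16]
[13, 32, 16]
True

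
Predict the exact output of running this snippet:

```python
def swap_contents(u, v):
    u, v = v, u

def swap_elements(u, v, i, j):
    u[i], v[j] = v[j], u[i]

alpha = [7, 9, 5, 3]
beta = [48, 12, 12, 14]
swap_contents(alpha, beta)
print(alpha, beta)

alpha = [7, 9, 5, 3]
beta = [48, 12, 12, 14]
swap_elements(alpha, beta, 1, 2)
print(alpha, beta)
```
[7, 9, 5, 3] [48, 12, 12, 14]
[7, 12, 5, 3] [48, 12, 9, 14]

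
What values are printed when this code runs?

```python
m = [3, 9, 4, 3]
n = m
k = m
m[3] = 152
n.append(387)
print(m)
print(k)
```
[3, 9, 4, 152, 387]
[3, 9, 4, 152, 387]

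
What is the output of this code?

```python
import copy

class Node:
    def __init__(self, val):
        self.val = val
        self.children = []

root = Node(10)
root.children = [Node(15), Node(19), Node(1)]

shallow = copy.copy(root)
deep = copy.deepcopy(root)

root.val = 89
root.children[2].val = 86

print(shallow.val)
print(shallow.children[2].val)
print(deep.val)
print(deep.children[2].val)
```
10
86
10
1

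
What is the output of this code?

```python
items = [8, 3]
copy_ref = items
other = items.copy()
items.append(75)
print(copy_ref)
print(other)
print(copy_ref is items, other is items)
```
[8, 3, 75]
[8, 3]
True False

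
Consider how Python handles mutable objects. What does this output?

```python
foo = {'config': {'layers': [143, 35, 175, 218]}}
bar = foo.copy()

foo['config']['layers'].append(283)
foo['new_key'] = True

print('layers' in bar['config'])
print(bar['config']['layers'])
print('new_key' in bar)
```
True
[143, 35, 175, 218, 283]
False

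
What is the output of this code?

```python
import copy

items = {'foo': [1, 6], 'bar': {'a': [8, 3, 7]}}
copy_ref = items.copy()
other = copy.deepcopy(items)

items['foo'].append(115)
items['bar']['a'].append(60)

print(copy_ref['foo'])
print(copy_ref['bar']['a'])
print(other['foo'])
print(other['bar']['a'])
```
[1, 6, 115]
[8, 3, 7, 60]
[1, 6]
[8, 3, 7]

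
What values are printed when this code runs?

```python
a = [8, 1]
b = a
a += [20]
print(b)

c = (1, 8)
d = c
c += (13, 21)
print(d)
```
[8, 1, 20]
(1, 8)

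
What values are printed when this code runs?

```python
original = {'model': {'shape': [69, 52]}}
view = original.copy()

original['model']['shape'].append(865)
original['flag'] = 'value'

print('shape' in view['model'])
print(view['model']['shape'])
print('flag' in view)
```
True
[69, 52, 865]
False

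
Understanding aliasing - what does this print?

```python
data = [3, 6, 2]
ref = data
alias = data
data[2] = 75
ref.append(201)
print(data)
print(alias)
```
[3, 6, 75, 201]
[3, 6, 75, 201]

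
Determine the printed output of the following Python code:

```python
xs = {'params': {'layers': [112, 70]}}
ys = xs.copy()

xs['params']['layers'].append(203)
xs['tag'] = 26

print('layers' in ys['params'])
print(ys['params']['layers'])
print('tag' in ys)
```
True
[112, 70, 203]
False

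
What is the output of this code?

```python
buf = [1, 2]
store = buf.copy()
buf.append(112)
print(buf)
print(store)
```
[1, 2, 112]
[1, 2]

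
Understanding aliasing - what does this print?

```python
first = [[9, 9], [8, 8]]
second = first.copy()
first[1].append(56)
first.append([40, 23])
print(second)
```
[[9, 9], [8, 8, 56]]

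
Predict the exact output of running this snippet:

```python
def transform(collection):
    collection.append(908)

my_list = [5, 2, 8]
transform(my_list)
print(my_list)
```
[5, 2, 8, 908]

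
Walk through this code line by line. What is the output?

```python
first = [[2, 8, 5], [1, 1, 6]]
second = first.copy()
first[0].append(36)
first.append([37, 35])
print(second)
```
[[2, 8, 5, 36], [1, 1, 6]]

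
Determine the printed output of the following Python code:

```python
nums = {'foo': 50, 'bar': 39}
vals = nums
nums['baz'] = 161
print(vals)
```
{'foo': 50, 'bar': 39, 'baz': 161}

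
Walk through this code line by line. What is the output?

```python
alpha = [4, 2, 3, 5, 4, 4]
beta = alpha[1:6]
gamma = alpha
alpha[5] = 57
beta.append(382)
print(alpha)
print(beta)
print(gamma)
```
[4, 2, 3, 5, 4, 57]
[2, 3, 5, 4, 4, 382]
[4, 2, 3, 5, 4, 57]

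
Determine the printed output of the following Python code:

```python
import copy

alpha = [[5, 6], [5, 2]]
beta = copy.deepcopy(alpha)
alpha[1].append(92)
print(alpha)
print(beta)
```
[[5, 6], [5, 2, 92]]
[[5, 6], [5, 2]]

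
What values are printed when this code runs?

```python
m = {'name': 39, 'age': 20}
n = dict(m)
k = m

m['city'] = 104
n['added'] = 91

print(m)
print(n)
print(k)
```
{'name': 39, 'age': 20, 'city': 104}
{'name': 39, 'age': 20, 'added': 91}
{'name': 39, 'age': 20, 'city': 104}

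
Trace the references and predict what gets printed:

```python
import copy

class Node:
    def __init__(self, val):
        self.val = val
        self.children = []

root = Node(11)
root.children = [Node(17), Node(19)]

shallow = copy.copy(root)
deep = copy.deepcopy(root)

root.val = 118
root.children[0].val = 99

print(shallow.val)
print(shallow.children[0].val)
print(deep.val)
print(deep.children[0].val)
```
11
99
11
17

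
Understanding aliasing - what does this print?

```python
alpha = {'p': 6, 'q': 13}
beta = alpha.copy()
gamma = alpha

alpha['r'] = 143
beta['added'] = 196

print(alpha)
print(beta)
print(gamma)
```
{'p': 6, 'q': 13, 'r': 143}
{'p': 6, 'q': 13, 'added': 196}
{'p': 6, 'q': 13, 'r': 143}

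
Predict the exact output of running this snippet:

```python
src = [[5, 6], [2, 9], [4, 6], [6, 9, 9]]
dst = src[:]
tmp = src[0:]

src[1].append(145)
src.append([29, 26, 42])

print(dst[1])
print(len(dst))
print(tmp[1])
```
[2, 9, 145]
4
[2, 9, 145]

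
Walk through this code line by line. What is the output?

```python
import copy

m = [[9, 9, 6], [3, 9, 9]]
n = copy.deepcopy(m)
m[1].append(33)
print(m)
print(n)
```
[[9, 9, 6], [3, 9, 9, 33]]
[[9, 9, 6], [3, 9, 9]]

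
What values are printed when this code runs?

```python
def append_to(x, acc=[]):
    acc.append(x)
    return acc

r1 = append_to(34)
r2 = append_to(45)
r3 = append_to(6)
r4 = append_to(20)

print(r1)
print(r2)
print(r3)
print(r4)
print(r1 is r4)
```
[34, 45, 6, 20]
[34, 45, 6, 20]
[34, 45, 6, 20]
[34, 45, 6, 20]
True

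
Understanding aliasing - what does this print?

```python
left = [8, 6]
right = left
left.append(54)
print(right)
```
[8, 6, 54]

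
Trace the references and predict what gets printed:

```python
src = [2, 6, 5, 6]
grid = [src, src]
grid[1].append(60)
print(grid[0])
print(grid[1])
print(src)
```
[2, 6, 5, 6, 60]
[2, 6, 5, 6, 60]
[2, 6, 5, 6, 60]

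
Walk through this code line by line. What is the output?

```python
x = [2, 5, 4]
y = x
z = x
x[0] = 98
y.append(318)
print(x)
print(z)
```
[98, 5, 4, 318]
[98, 5, 4, 318]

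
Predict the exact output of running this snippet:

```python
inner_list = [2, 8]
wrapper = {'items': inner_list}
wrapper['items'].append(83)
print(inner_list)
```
[2, 8, 83]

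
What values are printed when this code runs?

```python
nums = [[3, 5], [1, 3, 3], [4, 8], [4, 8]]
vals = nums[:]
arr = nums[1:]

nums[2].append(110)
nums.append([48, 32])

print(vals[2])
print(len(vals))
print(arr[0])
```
[4, 8, 110]
4
[1, 3, 3]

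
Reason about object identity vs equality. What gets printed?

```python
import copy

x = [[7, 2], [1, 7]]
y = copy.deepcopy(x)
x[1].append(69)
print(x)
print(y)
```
[[7, 2], [1, 7, 69]]
[[7, 2], [1, 7]]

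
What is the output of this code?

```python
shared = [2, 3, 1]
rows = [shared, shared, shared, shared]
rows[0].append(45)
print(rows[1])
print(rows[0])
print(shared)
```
[2, 3, 1, 45]
[2, 3, 1, 45]
[2, 3, 1, 45]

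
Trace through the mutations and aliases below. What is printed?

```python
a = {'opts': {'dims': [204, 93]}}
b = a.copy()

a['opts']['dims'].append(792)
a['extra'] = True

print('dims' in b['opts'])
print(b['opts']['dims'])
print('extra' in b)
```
True
[204, 93, 792]
False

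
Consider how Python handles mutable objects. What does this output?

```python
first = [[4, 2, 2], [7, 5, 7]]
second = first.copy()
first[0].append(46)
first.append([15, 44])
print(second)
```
[[4, 2, 2, 46], [7, 5, 7]]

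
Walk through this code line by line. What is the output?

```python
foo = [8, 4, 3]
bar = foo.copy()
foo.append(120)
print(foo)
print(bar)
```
[8, 4, 3, 120]
[8, 4, 3]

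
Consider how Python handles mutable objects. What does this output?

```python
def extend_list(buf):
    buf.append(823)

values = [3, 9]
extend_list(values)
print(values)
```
[3, 9, 823]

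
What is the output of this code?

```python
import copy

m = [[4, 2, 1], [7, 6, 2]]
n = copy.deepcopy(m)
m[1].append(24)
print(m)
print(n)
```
[[4, 2, 1], [7, 6, 2, 24]]
[[4, 2, 1], [7, 6, 2]]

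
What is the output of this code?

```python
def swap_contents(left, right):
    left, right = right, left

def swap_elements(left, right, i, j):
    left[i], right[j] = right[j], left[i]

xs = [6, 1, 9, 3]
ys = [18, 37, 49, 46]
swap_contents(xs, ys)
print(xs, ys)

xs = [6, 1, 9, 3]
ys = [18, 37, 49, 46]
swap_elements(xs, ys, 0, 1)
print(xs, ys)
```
[6, 1, 9, 3] [18, 37, 49, 46]
[37, 1, 9, 3] [18, 6, 49, 46]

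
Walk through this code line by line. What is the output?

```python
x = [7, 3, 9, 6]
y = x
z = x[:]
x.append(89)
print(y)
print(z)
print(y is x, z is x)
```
[7, 3, 9, 6, 89]
[7, 3, 9, 6]
True False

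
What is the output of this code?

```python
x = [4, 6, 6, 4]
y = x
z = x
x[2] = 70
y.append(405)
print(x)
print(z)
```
[4, 6, 70, 4, 405]
[4, 6, 70, 4, 405]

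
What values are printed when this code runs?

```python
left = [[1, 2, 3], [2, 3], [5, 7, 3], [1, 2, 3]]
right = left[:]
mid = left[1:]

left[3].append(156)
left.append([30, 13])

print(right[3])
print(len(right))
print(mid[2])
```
[1, 2, 3, 156]
4
[1, 2, 3, 156]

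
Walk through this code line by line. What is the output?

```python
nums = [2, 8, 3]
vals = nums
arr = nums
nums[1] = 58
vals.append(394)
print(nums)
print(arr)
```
[2, 58, 3, 394]
[2, 58, 3, 394]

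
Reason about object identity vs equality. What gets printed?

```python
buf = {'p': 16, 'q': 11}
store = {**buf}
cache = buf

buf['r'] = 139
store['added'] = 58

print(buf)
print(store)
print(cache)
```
{'p': 16, 'q': 11, 'r': 139}
{'p': 16, 'q': 11, 'added': 58}
{'p': 16, 'q': 11, 'r': 139}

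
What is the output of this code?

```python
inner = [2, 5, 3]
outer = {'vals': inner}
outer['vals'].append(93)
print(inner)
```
[2, 5, 3, 93]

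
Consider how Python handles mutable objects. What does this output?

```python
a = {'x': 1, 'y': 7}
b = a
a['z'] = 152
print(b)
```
{'x': 1, 'y': 7, 'z': 152}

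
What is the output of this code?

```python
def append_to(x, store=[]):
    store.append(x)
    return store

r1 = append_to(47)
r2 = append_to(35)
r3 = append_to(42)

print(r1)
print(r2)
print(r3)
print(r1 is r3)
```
[47, 35, 42]
[47, 35, 42]
[47, 35, 42]
True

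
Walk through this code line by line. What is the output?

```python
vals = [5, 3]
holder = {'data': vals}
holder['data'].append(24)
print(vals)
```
[5, 3, 24]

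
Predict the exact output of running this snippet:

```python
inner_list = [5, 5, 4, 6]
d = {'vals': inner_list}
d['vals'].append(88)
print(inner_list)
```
[5, 5, 4, 6, 88]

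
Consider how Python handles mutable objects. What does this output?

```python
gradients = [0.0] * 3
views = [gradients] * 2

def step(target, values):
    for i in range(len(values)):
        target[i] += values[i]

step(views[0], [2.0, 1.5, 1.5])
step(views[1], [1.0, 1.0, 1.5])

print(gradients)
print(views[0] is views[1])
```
[3.0, 2.5, 3.0]
True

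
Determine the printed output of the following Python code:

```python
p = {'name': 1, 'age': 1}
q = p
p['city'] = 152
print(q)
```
{'name': 1, 'age': 1, 'city': 152}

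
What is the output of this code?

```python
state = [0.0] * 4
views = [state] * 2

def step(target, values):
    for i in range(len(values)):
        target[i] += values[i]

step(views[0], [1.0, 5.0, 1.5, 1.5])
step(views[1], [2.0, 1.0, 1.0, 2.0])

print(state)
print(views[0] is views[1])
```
[3.0, 6.0, 2.5, 3.5]
True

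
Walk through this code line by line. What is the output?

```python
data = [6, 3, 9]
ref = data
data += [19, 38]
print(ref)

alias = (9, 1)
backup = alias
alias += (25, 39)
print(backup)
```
[6, 3, 9, 19, 38]
(9, 1)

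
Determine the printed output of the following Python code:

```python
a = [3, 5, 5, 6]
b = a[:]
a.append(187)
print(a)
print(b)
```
[3, 5, 5, 6, 187]
[3, 5, 5, 6]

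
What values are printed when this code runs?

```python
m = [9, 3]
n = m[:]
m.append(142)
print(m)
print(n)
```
[9, 3, 142]
[9, 3]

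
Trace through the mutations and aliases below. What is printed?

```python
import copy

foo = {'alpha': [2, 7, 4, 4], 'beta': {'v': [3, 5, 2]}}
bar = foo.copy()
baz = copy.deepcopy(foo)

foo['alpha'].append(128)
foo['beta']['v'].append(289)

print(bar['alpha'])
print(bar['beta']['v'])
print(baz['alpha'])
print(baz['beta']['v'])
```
[2, 7, 4, 4, 128]
[3, 5, 2, 289]
[2, 7, 4, 4]
[3, 5, 2]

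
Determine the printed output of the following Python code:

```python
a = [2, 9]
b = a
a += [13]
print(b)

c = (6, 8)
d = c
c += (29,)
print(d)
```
[2, 9, 13]
(6, 8)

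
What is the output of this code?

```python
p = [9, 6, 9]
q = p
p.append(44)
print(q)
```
[9, 6, 9, 44]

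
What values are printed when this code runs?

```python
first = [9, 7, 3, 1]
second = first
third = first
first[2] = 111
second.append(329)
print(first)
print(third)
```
[9, 7, 111, 1, 329]
[9, 7, 111, 1, 329]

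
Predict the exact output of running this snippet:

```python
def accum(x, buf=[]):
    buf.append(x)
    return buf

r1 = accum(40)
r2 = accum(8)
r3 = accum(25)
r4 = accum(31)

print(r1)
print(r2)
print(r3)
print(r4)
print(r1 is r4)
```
[40, 8, 25, 31]
[40, 8, 25, 31]
[40, 8, 25, 31]
[40, 8, 25, 31]
True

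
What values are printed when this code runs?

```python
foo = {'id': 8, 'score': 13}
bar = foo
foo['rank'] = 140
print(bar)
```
{'id': 8, 'score': 13, 'rank': 140}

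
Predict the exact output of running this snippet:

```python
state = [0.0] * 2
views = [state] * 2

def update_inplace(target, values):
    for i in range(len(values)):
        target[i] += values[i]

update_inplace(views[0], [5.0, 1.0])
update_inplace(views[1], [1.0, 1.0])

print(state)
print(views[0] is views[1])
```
[6.0, 2.0]
True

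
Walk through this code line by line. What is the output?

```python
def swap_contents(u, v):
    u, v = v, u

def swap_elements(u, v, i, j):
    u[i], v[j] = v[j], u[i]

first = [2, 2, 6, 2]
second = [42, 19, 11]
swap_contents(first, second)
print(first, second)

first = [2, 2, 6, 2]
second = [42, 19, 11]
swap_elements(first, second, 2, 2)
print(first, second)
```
[2, 2, 6, 2] [42, 19, 11]
[2, 2, 11, 2] [42, 19, 6]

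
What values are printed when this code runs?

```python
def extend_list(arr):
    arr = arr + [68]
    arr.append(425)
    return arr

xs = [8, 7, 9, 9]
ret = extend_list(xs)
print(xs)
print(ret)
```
[8, 7, 9, 9]
[8, 7, 9, 9, 68, 425]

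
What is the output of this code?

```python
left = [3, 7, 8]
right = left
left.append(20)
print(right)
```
[3, 7, 8, 20]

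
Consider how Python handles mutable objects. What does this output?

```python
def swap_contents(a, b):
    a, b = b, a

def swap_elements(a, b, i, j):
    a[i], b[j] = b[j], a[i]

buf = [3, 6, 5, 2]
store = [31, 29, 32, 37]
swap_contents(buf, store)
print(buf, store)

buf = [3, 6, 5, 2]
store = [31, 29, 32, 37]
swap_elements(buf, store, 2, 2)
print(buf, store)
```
[3, 6, 5, 2] [31, 29, 32, 37]
[3, 6, 32, 2] [31, 29, 5, 37]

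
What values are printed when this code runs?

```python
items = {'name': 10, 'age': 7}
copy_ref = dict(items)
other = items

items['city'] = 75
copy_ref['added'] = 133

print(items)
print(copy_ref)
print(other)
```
{'name': 10, 'age': 7, 'city': 75}
{'name': 10, 'age': 7, 'added': 133}
{'name': 10, 'age': 7, 'city': 75}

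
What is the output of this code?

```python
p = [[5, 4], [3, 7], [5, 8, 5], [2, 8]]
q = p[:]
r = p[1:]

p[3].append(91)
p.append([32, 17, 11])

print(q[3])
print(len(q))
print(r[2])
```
[2, 8, 91]
4
[2, 8, 91]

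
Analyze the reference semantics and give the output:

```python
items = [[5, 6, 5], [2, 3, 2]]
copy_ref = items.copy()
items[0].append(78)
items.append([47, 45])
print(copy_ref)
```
[[5, 6, 5, 78], [2, 3, 2]]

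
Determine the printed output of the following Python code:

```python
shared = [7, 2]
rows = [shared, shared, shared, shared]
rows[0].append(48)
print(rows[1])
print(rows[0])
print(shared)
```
[7, 2, 48]
[7, 2, 48]
[7, 2, 48]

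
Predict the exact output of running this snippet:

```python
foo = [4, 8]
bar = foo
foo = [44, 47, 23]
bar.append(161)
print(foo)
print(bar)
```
[44, 47, 23]
[4, 8, 161]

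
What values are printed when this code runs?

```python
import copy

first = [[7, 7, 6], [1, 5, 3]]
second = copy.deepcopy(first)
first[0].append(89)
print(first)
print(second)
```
[[7, 7, 6, 89], [1, 5, 3]]
[[7, 7, 6], [1, 5, 3]]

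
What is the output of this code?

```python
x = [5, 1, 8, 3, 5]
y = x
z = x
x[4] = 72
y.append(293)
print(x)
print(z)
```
[5, 1, 8, 3, 72, 293]
[5, 1, 8, 3, 72, 293]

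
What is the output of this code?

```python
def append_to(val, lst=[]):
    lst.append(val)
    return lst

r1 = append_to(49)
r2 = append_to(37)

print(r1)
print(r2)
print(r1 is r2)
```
[49, 37]
[49, 37]
True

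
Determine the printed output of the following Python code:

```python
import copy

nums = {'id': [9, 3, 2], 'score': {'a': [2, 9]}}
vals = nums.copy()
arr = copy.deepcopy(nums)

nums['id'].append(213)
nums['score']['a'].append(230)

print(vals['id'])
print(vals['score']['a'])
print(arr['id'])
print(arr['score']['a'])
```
[9, 3, 2, 213]
[2, 9, 230]
[9, 3, 2]
[2, 9]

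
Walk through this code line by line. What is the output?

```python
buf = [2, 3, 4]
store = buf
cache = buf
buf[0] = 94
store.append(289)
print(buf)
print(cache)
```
[94, 3, 4, 289]
[94, 3, 4, 289]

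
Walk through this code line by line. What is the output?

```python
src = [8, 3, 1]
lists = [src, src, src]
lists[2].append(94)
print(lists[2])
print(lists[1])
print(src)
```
[8, 3, 1, 94]
[8, 3, 1, 94]
[8, 3, 1, 94]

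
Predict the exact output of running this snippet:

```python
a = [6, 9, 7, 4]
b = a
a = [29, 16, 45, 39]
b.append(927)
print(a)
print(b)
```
[29, 16, 45, 39]
[6, 9, 7, 4, 927]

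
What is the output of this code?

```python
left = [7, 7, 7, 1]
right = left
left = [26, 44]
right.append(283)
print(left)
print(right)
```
[26, 44]
[7, 7, 7, 1, 283]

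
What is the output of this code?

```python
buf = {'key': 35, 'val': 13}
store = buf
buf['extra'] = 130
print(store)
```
{'key': 35, 'val': 13, 'extra': 130}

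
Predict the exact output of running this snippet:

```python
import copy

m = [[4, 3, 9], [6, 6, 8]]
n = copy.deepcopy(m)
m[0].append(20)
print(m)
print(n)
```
[[4, 3, 9, 20], [6, 6, 8]]
[[4, 3, 9], [6, 6, 8]]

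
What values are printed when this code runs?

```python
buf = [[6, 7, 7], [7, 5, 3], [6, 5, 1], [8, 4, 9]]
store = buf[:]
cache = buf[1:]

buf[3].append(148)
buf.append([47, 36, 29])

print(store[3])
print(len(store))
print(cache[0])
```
[8, 4, 9, 148]
4
[7, 5, 3]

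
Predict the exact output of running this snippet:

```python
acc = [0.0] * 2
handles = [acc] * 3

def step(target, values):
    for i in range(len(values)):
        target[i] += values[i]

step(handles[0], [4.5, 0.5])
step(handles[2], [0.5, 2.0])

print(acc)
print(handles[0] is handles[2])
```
[5.0, 2.5]
True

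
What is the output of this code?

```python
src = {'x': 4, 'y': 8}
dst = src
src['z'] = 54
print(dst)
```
{'x': 4, 'y': 8, 'z': 54}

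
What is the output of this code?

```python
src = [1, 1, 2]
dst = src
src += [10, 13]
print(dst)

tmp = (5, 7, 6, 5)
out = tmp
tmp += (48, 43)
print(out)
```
[1, 1, 2, 10, 13]
(5, 7, 6, 5)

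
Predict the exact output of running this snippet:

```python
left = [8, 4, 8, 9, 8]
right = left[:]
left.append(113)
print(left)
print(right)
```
[8, 4, 8, 9, 8, 113]
[8, 4, 8, 9, 8]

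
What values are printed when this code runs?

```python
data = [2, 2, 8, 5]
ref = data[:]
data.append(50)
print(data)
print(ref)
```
[2, 2, 8, 5, 50]
[2, 2, 8, 5]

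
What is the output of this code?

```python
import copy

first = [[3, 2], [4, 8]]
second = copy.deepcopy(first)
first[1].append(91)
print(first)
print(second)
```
[[3, 2], [4, 8, 91]]
[[3, 2], [4, 8]]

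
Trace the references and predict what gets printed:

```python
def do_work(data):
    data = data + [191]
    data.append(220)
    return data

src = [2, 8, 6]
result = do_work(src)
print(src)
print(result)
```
[2, 8, 6]
[2, 8, 6, 191, 220]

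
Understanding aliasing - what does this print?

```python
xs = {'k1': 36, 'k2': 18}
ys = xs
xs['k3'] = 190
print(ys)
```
{'k1': 36, 'k2': 18, 'k3': 190}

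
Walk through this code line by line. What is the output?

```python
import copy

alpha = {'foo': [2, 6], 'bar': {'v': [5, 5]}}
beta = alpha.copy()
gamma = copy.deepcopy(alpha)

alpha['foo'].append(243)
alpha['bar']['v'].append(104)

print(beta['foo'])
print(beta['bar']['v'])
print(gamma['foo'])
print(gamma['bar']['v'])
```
[2, 6, 243]
[5, 5, 104]
[2, 6]
[5, 5]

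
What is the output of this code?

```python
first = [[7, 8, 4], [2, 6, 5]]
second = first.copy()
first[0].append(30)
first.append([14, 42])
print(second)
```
[[7, 8, 4, 30], [2, 6, 5]]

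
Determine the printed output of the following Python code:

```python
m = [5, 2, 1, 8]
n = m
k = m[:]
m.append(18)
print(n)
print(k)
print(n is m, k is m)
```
[5, 2, 1, 8, 18]
[5, 2, 1, 8]
True False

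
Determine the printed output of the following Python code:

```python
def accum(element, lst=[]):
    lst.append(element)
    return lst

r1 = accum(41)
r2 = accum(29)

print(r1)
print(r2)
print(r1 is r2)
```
[41, 29]
[41, 29]
True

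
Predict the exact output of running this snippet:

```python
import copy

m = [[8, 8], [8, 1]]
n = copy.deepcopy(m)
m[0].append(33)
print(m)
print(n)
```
[[8, 8, 33], [8, 1]]
[[8, 8], [8, 1]]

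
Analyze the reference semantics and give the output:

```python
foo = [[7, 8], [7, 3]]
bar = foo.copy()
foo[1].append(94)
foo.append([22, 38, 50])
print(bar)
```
[[7, 8], [7, 3, 94]]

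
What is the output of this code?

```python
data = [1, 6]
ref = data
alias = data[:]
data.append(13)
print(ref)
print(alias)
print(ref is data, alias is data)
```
[1, 6, 13]
[1, 6]
True False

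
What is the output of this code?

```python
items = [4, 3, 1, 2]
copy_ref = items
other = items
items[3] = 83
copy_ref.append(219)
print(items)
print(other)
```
[4, 3, 1, 83, 219]
[4, 3, 1, 83, 219]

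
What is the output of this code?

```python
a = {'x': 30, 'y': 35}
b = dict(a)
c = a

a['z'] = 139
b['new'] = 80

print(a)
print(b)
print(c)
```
{'x': 30, 'y': 35, 'z': 139}
{'x': 30, 'y': 35, 'new': 80}
{'x': 30, 'y': 35, 'z': 139}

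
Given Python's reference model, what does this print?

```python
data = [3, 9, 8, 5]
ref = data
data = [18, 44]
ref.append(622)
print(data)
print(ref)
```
[18, 44]
[3, 9, 8, 5, 622]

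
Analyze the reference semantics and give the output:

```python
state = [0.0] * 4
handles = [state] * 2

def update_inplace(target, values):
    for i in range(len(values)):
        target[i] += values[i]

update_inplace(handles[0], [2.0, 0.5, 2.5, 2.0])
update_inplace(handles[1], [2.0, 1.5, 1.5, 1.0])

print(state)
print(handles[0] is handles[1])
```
[4.0, 2.0, 4.0, 3.0]
True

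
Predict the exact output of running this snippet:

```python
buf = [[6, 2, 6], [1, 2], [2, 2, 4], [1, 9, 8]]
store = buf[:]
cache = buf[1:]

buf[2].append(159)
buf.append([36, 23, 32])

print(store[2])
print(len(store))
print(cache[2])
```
[2, 2, 4, 159]
4
[1, 9, 8]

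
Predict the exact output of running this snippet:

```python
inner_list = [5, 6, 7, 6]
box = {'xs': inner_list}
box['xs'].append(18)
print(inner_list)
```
[5, 6, 7, 6, 18]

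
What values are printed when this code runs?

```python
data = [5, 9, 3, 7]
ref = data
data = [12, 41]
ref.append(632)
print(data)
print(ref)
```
[12, 41]
[5, 9, 3, 7, 632]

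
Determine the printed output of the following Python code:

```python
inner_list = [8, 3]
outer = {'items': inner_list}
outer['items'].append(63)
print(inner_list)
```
[8, 3, 63]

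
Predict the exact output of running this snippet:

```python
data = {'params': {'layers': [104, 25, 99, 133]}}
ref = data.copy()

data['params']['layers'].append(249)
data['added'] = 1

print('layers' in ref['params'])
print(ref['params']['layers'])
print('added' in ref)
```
True
[104, 25, 99, 133, 249]
False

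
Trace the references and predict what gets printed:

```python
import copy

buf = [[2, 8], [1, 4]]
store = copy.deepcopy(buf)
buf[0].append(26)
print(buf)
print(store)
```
[[2, 8, 26], [1, 4]]
[[2, 8], [1, 4]]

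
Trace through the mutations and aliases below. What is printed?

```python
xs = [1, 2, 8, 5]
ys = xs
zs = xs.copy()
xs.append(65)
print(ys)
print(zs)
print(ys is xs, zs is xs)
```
[1, 2, 8, 5, 65]
[1, 2, 8, 5]
True False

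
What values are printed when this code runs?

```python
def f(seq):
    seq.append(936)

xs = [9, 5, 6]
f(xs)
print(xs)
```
[9, 5, 6, 936]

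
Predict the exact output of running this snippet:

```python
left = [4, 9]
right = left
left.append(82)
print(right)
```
[4, 9, 82]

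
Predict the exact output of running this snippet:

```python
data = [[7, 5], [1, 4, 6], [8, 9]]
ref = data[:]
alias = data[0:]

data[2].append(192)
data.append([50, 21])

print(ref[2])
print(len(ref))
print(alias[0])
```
[8, 9, 192]
3
[7, 5]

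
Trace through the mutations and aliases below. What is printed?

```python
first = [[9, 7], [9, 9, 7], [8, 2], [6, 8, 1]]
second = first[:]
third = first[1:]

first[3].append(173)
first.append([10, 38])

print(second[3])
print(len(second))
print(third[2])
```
[6, 8, 1, 173]
4
[6, 8, 1, 173]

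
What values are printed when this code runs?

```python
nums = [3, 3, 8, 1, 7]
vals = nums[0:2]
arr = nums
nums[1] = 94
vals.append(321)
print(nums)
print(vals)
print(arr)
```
[3, 94, 8, 1, 7]
[3, 3, 321]
[3, 94, 8, 1, 7]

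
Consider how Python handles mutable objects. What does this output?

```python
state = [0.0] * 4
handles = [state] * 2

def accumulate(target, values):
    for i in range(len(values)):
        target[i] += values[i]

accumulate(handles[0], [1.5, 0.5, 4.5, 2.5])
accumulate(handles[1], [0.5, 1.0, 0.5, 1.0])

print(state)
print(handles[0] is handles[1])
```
[2.0, 1.5, 5.0, 3.5]
True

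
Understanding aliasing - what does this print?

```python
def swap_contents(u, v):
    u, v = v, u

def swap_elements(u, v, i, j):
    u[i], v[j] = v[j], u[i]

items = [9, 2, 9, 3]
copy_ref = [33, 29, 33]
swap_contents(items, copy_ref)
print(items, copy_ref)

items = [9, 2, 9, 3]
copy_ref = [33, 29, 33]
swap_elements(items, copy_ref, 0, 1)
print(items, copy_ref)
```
[9, 2, 9, 3] [33, 29, 33]
[29, 2, 9, 3] [33, 9, 33]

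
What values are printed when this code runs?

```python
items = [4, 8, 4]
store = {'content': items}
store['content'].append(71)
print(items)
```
[4, 8, 4, 71]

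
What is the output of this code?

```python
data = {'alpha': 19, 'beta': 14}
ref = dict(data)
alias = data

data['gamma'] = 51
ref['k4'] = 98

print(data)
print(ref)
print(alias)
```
{'alpha': 19, 'beta': 14, 'gamma': 51}
{'alpha': 19, 'beta': 14, 'k4': 98}
{'alpha': 19, 'beta': 14, 'gamma': 51}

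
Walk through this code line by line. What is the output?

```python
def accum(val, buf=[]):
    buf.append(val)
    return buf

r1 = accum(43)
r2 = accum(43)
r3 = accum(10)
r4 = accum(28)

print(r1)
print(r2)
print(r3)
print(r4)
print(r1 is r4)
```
[43, 43, 10, 28]
[43, 43, 10, 28]
[43, 43, 10, 28]
[43, 43, 10, 28]
True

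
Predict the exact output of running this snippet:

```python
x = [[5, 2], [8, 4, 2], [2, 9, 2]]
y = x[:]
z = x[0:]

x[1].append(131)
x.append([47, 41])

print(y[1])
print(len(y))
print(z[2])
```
[8, 4, 2, 131]
3
[2, 9, 2]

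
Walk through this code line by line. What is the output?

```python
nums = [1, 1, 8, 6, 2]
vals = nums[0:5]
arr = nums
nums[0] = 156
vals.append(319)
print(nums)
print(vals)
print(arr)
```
[156, 1, 8, 6, 2]
[1, 1, 8, 6, 2, 319]
[156, 1, 8, 6, 2]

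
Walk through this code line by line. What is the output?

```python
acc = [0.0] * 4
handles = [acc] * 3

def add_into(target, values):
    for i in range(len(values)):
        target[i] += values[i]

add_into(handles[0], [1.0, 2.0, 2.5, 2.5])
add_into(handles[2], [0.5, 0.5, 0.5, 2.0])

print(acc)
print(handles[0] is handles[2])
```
[1.5, 2.5, 3.0, 4.5]
True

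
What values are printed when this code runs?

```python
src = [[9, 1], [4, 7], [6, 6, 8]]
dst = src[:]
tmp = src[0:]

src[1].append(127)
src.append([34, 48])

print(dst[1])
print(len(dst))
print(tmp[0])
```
[4, 7, 127]
3
[9, 1]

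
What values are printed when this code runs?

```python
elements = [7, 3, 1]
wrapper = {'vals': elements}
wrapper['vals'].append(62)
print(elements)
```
[7, 3, 1, 62]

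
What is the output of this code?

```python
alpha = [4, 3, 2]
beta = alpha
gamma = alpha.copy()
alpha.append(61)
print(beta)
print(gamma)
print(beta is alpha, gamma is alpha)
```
[4, 3, 2, 61]
[4, 3, 2]
True False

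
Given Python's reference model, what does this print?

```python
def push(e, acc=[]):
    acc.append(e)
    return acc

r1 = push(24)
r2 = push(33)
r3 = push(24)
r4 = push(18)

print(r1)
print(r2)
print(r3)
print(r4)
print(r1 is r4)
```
[24, 33, 24, 18]
[24, 33, 24, 18]
[24, 33, 24, 18]
[24, 33, 24, 18]
True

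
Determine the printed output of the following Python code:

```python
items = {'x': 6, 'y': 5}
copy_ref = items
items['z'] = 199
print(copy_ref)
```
{'x': 6, 'y': 5, 'z': 199}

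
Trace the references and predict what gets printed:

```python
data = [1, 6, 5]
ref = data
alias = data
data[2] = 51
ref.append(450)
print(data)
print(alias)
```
[1, 6, 51, 450]
[1, 6, 51, 450]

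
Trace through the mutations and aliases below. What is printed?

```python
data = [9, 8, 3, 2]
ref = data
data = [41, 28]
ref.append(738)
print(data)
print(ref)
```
[41, 28]
[9, 8, 3, 2, 738]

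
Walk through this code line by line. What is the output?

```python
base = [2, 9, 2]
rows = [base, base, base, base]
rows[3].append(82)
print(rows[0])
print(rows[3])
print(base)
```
[2, 9, 2, 82]
[2, 9, 2, 82]
[2, 9, 2, 82]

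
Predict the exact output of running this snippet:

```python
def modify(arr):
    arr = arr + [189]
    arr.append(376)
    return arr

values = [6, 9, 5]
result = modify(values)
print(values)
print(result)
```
[6, 9, 5]
[6, 9, 5, 189, 376]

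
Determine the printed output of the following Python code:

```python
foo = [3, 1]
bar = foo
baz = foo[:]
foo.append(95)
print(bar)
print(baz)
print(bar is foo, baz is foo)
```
[3, 1, 95]
[3, 1]
True False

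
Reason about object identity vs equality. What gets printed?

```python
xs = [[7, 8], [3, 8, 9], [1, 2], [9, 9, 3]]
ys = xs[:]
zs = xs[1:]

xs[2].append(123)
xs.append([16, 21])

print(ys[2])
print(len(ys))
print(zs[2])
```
[1, 2, 123]
4
[9, 9, 3]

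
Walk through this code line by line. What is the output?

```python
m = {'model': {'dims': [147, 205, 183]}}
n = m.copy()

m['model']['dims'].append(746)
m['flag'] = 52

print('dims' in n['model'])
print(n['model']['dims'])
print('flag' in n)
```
True
[147, 205, 183, 746]
False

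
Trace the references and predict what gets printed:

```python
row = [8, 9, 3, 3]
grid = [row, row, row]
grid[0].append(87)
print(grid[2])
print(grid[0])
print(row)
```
[8, 9, 3, 3, 87]
[8, 9, 3, 3, 87]
[8, 9, 3, 3, 87]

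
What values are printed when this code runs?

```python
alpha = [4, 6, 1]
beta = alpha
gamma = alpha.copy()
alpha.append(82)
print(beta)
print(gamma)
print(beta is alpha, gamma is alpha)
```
[4, 6, 1, 82]
[4, 6, 1]
True False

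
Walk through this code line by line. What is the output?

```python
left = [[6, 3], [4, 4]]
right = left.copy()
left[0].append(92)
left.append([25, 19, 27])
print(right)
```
[[6, 3, 92], [4, 4]]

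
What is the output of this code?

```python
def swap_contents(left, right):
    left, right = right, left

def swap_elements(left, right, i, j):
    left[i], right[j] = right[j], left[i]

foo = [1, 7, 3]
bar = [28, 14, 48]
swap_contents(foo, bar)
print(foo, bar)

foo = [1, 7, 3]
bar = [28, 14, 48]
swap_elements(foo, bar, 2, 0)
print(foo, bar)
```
[1, 7, 3] [28, 14, 48]
[1, 7, 28] [3, 14, 48]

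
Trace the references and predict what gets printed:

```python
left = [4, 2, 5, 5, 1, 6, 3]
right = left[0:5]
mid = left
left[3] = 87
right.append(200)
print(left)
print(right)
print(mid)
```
[4, 2, 5, 87, 1, 6, 3]
[4, 2, 5, 5, 1, 200]
[4, 2, 5, 87, 1, 6, 3]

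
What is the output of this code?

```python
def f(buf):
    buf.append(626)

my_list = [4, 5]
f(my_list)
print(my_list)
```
[4, 5, 626]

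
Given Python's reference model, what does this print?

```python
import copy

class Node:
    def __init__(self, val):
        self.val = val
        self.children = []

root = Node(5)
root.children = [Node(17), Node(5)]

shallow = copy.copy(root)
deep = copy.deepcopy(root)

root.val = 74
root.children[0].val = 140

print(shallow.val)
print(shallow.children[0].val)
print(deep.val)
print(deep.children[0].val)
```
5
140
5
17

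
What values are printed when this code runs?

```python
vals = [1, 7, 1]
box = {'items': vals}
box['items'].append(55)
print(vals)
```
[1, 7, 1, 55]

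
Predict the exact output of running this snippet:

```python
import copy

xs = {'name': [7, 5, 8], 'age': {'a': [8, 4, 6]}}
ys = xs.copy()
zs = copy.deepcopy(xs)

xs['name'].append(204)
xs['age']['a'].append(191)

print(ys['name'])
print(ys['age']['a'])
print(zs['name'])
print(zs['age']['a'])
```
[7, 5, 8, 204]
[8, 4, 6, 191]
[7, 5, 8]
[8, 4, 6]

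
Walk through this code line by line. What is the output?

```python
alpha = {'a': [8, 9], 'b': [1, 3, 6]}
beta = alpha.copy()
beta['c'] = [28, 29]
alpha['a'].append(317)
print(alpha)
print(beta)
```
{'a': [8, 9, 317], 'b': [1, 3, 6]}
{'a': [8, 9, 317], 'b': [1, 3, 6], 'c': [28, 29]}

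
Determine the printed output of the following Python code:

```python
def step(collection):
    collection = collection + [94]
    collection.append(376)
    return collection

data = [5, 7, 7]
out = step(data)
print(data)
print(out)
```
[5, 7, 7]
[5, 7, 7, 94, 376]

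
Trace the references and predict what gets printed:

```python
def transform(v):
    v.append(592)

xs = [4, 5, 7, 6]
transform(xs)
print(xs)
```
[4, 5, 7, 6, 592]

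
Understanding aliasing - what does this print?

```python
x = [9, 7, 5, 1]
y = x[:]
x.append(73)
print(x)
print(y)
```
[9, 7, 5, 1, 73]
[9, 7, 5, 1]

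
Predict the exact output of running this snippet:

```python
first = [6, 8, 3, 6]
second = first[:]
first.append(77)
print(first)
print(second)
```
[6, 8, 3, 6, 77]
[6, 8, 3, 6]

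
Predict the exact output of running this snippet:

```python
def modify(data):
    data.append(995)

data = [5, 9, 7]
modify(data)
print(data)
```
[5, 9, 7, 995]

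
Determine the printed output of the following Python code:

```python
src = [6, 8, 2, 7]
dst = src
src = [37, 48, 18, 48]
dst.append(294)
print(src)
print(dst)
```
[37, 48, 18, 48]
[6, 8, 2, 7, 294]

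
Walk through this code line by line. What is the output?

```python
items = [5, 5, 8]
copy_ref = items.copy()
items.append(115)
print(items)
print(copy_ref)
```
[5, 5, 8, 115]
[5, 5, 8]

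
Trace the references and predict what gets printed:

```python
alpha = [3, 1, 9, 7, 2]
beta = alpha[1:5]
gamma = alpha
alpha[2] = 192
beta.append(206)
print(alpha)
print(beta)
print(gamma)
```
[3, 1, 192, 7, 2]
[1, 9, 7, 2, 206]
[3, 1, 192, 7, 2]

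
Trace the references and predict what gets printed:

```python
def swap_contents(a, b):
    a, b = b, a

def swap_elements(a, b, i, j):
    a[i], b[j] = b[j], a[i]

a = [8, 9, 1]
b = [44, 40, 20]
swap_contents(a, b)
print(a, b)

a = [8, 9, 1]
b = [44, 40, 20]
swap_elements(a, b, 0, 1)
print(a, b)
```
[8, 9, 1] [44, 40, 20]
[40, 9, 1] [44, 8, 20]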